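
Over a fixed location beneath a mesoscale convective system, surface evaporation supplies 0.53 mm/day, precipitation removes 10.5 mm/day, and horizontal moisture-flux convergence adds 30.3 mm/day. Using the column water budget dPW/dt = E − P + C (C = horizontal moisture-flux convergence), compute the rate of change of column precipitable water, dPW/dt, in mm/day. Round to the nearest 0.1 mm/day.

dPW/dt ≈ 20.3 mm/day

dPW/dt = E − P + C = 0.53 − 10.5 + (30.3) = 20.3 mm/day.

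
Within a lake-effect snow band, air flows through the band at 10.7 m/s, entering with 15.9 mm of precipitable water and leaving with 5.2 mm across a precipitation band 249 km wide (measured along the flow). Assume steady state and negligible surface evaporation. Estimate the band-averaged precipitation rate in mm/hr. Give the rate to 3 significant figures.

R ≈ 1.66 mm/hr

Column moisture flux per unit crosswind length is F = V × PW.
Inflow: F_in = 10.7 × 15.9 = 170.13 mm·m/s
Outflow: F_out = 10.7 × 5.2 = 55.64 mm·m/s
Steady-state rate R = (F_in − F_out)/L = (170.13 − 55.64) / 249000 m = 4.598e-04 mm/s.
R = 4.598e-04 × 3600 = 1.66 mm/hr.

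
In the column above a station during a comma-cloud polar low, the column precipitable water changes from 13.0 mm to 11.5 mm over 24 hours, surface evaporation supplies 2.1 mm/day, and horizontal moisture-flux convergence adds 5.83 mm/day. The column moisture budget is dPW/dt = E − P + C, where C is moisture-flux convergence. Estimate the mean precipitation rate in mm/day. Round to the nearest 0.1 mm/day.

P ≈ 9.4 mm/day

dPW/dt = (11.5 − 13.0) mm / (24/24 day) = -1.500 mm/day.
P = E + C − dPW/dt = 2.1 + (5.83) − (-1.500) = 9.4 mm/day.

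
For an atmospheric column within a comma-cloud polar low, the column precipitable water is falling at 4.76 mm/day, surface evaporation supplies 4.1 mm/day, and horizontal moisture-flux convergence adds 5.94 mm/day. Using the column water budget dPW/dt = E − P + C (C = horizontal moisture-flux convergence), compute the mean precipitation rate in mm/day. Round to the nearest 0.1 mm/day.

P ≈ 14.8 mm/day

dPW/dt = -4.76 mm/day.
P = E + C − dPW/dt = 4.1 + (5.94) − (-4.76) = 14.8 mm/day.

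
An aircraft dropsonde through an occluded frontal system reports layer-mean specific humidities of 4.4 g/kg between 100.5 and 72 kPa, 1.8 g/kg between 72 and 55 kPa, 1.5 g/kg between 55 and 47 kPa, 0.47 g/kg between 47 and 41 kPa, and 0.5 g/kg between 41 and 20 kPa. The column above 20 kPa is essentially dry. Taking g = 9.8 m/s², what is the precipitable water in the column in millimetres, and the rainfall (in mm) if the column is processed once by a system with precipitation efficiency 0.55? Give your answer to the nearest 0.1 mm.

PW ≈ 18.5 mm; rainfall ≈ 10.2 mm

Precipitable water is the column-integrated vapour mass per unit area: PW = (1/g) Σ q̄ Δp, with q in kg/kg and Δp in Pa (1 kg/m² of water = 1 mm).
Layer 100.5–72 kPa: Δp = 285 hPa = 28500 Pa, q̄ = 0.0044 kg/kg → 0.0044 × 28500 / 9.8 = 12.80 mm
Layer 72–55 kPa: Δp = 170 hPa = 17000 Pa, q̄ = 0.0018 kg/kg → 0.0018 × 17000 / 9.8 = 3.12 mm
Layer 55–47 kPa: Δp = 80 hPa = 8000 Pa, q̄ = 0.0015 kg/kg → 0.0015 × 8000 / 9.8 = 1.22 mm
Layer 47–41 kPa: Δp = 60 hPa = 6000 Pa, q̄ = 0.00047 kg/kg → 0.00047 × 6000 / 9.8 = 0.29 mm
Layer 41–20 kPa: Δp = 210 hPa = 21000 Pa, q̄ = 0.0005 kg/kg → 0.0005 × 21000 / 9.8 = 1.07 mm
PW = 12.80 + 3.12 + 1.22 + 0.29 + 1.07 = 18.50 ≈ 18.5 mm.
Rainfall = ε × PW = 0.55 × 18.5 = 10.2 mm.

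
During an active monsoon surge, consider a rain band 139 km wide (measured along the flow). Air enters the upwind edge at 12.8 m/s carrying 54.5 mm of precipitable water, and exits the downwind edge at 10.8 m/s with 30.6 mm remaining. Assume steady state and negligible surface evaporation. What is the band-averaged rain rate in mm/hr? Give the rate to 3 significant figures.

R ≈ 9.51 mm/hr

Column moisture flux per unit crosswind length is F = V × PW.
Inflow: F_in = 12.8 × 54.5 = 697.6 mm·m/s
Outflow: F_out = 10.8 × 30.6 = 330.48 mm·m/s
Steady-state rate R = (F_in − F_out)/L = (697.6 − 330.48) / 139000 m = 2.641e-03 mm/s.
R = 2.641e-03 × 3600 = 9.51 mm/hr.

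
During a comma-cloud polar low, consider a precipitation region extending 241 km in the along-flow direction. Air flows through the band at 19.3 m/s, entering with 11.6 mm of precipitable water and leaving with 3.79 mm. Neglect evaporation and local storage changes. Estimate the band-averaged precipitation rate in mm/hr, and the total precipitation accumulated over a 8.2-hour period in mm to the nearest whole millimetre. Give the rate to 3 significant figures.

Column moisture flux per unit crosswind length is F = V × PW.
Inflow: F_in = 19.3 × 11.6 = 223.88 mm·m/s
Outflow: F_out = 19.3 × 3.79 = 73.147 mm·m/s
Steady-state rate R = (F_in − F_out)/L = (223.88 − 73.147) / 241000 m = 6.254e-04 mm/s.
R = 6.254e-04 × 3600 = 2.25 mm/hr.
Over 8.2 h: total = 2.25 × 8.2 = 18.45 ≈ 18 mm.

R ≈ 2.25 mm/hr; total ≈ 18 mm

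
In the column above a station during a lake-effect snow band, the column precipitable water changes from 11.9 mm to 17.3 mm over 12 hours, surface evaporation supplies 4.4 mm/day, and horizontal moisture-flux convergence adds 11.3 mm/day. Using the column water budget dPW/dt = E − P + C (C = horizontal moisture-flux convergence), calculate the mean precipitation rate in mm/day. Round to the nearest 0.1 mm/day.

P ≈ 4.9 mm/day

dPW/dt = (17.3 − 11.9) mm / (12/24 day) = +10.800 mm/day.
P = E + C − dPW/dt = 4.4 + (11.3) − (+10.800) = 4.9 mm/day.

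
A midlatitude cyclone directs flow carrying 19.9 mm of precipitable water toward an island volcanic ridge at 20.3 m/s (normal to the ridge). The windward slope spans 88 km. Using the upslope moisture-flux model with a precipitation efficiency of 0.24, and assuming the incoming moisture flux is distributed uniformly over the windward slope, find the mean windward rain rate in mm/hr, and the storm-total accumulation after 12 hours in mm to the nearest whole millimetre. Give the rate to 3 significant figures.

Incoming column moisture flux per unit ridge length: F = V × PW = 20.3 × 19.9 = 403.97 mm·m/s.
Spread over the 88 km slope with efficiency ε = 0.24: R = ε·F/W = 0.24 × 403.97 / 88000 m = 1.102e-03 mm/s.
R = 1.102e-03 × 3600 = 3.97 mm/hr.
Over 12 h: total = 3.97 × 12 = 47.64 ≈ 48 mm.

R ≈ 3.97 mm/hr; total ≈ 48 mm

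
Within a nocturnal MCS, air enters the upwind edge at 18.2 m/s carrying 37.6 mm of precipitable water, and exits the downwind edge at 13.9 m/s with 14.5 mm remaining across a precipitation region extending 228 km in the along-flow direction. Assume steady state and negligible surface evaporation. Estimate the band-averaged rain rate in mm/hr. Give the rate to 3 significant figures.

Column moisture flux per unit crosswind length is F = V × PW.
Inflow: F_in = 18.2 × 37.6 = 684.32 mm·m/s
Outflow: F_out = 13.9 × 14.5 = 201.55 mm·m/s
Steady-state rate R = (F_in − F_out)/L = (684.32 − 201.55) / 228000 m = 2.117e-03 mm/s.
R = 2.117e-03 × 3600 = 7.62 mm/hr.

R ≈ 7.62 mm/hr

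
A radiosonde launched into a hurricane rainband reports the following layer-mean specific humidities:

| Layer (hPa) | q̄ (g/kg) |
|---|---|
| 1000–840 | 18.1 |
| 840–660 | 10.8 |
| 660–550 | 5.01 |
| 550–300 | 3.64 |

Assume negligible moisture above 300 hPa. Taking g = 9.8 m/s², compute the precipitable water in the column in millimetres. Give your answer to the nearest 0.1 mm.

PW ≈ 64.3 mm

Precipitable water is the column-integrated vapour mass per unit area: PW = (1/g) Σ q̄ Δp, with q in kg/kg and Δp in Pa (1 kg/m² of water = 1 mm).
Layer 1000–840 hPa: Δp = 160 hPa = 16000 Pa, q̄ = 0.0181 kg/kg → 0.0181 × 16000 / 9.8 = 29.55 mm
Layer 840–660 hPa: Δp = 180 hPa = 18000 Pa, q̄ = 0.0108 kg/kg → 0.0108 × 18000 / 9.8 = 19.84 mm
Layer 660–550 hPa: Δp = 110 hPa = 11000 Pa, q̄ = 0.00501 kg/kg → 0.00501 × 11000 / 9.8 = 5.62 mm
Layer 550–300 hPa: Δp = 250 hPa = 25000 Pa, q̄ = 0.00364 kg/kg → 0.00364 × 25000 / 9.8 = 9.29 mm
PW = 29.55 + 19.84 + 5.62 + 9.29 = 64.30 ≈ 64.3 mm.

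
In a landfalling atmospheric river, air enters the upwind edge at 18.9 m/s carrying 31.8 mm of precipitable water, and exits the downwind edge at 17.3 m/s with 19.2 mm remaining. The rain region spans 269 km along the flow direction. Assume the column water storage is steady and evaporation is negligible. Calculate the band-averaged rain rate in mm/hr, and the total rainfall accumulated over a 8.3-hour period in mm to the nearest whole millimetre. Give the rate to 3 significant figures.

Column moisture flux per unit crosswind length is F = V × PW.
Inflow: F_in = 18.9 × 31.8 = 601.02 mm·m/s
Outflow: F_out = 17.3 × 19.2 = 332.16 mm·m/s
Steady-state rate R = (F_in − F_out)/L = (601.02 − 332.16) / 269000 m = 9.995e-04 mm/s.
R = 9.995e-04 × 3600 = 3.60 mm/hr.
Over 8.3 h: total = 3.60 × 8.3 = 29.88 ≈ 30 mm.

R ≈ 3.60 mm/hr; total ≈ 30 mm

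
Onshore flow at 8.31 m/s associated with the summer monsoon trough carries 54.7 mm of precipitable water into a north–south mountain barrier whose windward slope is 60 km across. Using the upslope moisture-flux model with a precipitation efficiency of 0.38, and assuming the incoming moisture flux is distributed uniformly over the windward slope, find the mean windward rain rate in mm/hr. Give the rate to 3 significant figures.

Incoming column moisture flux per unit ridge length: F = V × PW = 8.31 × 54.7 = 454.557 mm·m/s.
Spread over the 60 km slope with efficiency ε = 0.38: R = ε·F/W = 0.38 × 454.557 / 60000 m = 2.879e-03 mm/s.
R = 2.879e-03 × 3600 = 10.4 mm/hr.

R ≈ 10.4 mm/hr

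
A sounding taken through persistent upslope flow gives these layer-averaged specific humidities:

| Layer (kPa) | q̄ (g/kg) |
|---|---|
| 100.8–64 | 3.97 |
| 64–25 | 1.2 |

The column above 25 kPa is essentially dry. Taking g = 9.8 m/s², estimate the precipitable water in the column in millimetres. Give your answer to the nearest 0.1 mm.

PW ≈ 19.7 mm

Precipitable water is the column-integrated vapour mass per unit area: PW = (1/g) Σ q̄ Δp, with q in kg/kg and Δp in Pa (1 kg/m² of water = 1 mm).
Layer 100.8–64 kPa: Δp = 368 hPa = 36800 Pa, q̄ = 0.00397 kg/kg → 0.00397 × 36800 / 9.8 = 14.91 mm
Layer 64–25 kPa: Δp = 390 hPa = 39000 Pa, q̄ = 0.0012 kg/kg → 0.0012 × 39000 / 9.8 = 4.78 mm
PW = 14.91 + 4.78 = 19.69 ≈ 19.7 mm.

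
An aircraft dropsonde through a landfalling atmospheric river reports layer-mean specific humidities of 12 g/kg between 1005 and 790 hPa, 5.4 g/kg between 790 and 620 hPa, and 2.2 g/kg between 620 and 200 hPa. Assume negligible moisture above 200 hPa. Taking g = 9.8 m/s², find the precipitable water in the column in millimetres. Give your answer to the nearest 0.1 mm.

PW ≈ 45.1 mm

Precipitable water is the column-integrated vapour mass per unit area: PW = (1/g) Σ q̄ Δp, with q in kg/kg and Δp in Pa (1 kg/m² of water = 1 mm).
Layer 1005–790 hPa: Δp = 215 hPa = 21500 Pa, q̄ = 0.012 kg/kg → 0.012 × 21500 / 9.8 = 26.33 mm
Layer 790–620 hPa: Δp = 170 hPa = 17000 Pa, q̄ = 0.0054 kg/kg → 0.0054 × 17000 / 9.8 = 9.37 mm
Layer 620–200 hPa: Δp = 420 hPa = 42000 Pa, q̄ = 0.0022 kg/kg → 0.0022 × 42000 / 9.8 = 9.43 mm
PW = 26.33 + 9.37 + 9.43 = 45.13 ≈ 45.1 mm.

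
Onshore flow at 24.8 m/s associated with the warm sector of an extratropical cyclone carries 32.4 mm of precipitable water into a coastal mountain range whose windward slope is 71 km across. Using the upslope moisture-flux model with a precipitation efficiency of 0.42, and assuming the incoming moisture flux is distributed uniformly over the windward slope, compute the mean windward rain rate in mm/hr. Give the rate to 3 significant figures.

Incoming column moisture flux per unit ridge length: F = V × PW = 24.8 × 32.4 = 803.52 mm·m/s.
Spread over the 71 km slope with efficiency ε = 0.42: R = ε·F/W = 0.42 × 803.52 / 71000 m = 4.753e-03 mm/s.
R = 4.753e-03 × 3600 = 17.1 mm/hr.

R ≈ 17.1 mm/hr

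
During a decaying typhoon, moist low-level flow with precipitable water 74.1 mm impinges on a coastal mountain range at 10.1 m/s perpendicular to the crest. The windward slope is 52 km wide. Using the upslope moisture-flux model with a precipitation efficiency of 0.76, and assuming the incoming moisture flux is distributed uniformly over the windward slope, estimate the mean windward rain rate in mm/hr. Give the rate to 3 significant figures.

Incoming column moisture flux per unit ridge length: F = V × PW = 10.1 × 74.1 = 748.41 mm·m/s.
Spread over the 52 km slope with efficiency ε = 0.76: R = ε·F/W = 0.76 × 748.41 / 52000 m = 1.094e-02 mm/s.
R = 1.094e-02 × 3600 = 39.4 mm/hr.

R ≈ 39.4 mm/hr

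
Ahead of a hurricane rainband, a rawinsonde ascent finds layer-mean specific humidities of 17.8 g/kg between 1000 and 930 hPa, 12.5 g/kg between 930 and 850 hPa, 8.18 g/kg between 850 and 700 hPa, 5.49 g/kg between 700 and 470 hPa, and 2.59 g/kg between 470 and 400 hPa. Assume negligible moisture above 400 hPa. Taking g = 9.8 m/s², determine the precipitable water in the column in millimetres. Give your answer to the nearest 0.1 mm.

PW ≈ 50.2 mm

Precipitable water is the column-integrated vapour mass per unit area: PW = (1/g) Σ q̄ Δp, with q in kg/kg and Δp in Pa (1 kg/m² of water = 1 mm).
Layer 1000–930 hPa: Δp = 70 hPa = 7000 Pa, q̄ = 0.0178 kg/kg → 0.0178 × 7000 / 9.8 = 12.71 mm
Layer 930–850 hPa: Δp = 80 hPa = 8000 Pa, q̄ = 0.0125 kg/kg → 0.0125 × 8000 / 9.8 = 10.20 mm
Layer 850–700 hPa: Δp = 150 hPa = 15000 Pa, q̄ = 0.00818 kg/kg → 0.00818 × 15000 / 9.8 = 12.52 mm
Layer 700–470 hPa: Δp = 230 hPa = 23000 Pa, q̄ = 0.00549 kg/kg → 0.00549 × 23000 / 9.8 = 12.88 mm
Layer 470–400 hPa: Δp = 70 hPa = 7000 Pa, q̄ = 0.00259 kg/kg → 0.00259 × 7000 / 9.8 = 1.85 mm
PW = 12.71 + 10.20 + 12.52 + 12.88 + 1.85 = 50.16 ≈ 50.2 mm.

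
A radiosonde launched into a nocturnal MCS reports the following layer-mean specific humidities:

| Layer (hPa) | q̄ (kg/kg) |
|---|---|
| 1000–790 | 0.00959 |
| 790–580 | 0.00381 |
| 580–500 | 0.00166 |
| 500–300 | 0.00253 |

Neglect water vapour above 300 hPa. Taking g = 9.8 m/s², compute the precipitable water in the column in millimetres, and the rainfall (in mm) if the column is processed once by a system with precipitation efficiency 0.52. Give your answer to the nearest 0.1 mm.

PW ≈ 35.2 mm; rainfall ≈ 18.3 mm

Precipitable water is the column-integrated vapour mass per unit area: PW = (1/g) Σ q̄ Δp, with q in kg/kg and Δp in Pa (1 kg/m² of water = 1 mm).
Layer 1000–790 hPa: Δp = 210 hPa = 21000 Pa, q̄ = 0.00959 kg/kg → 0.00959 × 21000 / 9.8 = 20.55 mm
Layer 790–580 hPa: Δp = 210 hPa = 21000 Pa, q̄ = 0.00381 kg/kg → 0.00381 × 21000 / 9.8 = 8.16 mm
Layer 580–500 hPa: Δp = 80 hPa = 8000 Pa, q̄ = 0.00166 kg/kg → 0.00166 × 8000 / 9.8 = 1.36 mm
Layer 500–300 hPa: Δp = 200 hPa = 20000 Pa, q̄ = 0.00253 kg/kg → 0.00253 × 20000 / 9.8 = 5.16 mm
PW = 20.55 + 8.16 + 1.36 + 5.16 = 35.23 ≈ 35.2 mm.
Rainfall = ε × PW = 0.52 × 35.2 = 18.3 mm.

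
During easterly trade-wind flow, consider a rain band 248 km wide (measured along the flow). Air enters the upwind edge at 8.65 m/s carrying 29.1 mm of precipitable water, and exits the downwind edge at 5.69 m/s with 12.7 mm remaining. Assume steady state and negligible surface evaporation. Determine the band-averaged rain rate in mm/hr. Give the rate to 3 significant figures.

R ≈ 2.60 mm/hr

Column moisture flux per unit crosswind length is F = V × PW.
Inflow: F_in = 8.65 × 29.1 = 251.715 mm·m/s
Outflow: F_out = 5.69 × 12.7 = 72.263 mm·m/s
Steady-state rate R = (F_in − F_out)/L = (251.715 − 72.263) / 248000 m = 7.236e-04 mm/s.
R = 7.236e-04 × 3600 = 2.60 mm/hr.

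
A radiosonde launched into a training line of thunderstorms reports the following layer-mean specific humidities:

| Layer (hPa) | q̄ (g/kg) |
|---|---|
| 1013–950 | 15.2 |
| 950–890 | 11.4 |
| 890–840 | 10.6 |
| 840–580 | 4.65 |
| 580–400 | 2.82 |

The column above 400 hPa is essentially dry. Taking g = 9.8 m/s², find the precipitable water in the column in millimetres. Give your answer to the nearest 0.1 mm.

PW ≈ 39.7 mm

Precipitable water is the column-integrated vapour mass per unit area: PW = (1/g) Σ q̄ Δp, with q in kg/kg and Δp in Pa (1 kg/m² of water = 1 mm).
Layer 1013–950 hPa: Δp = 63 hPa = 6300 Pa, q̄ = 0.0152 kg/kg → 0.0152 × 6300 / 9.8 = 9.77 mm
Layer 950–890 hPa: Δp = 60 hPa = 6000 Pa, q̄ = 0.0114 kg/kg → 0.0114 × 6000 / 9.8 = 6.98 mm
Layer 890–840 hPa: Δp = 50 hPa = 5000 Pa, q̄ = 0.0106 kg/kg → 0.0106 × 5000 / 9.8 = 5.41 mm
Layer 840–580 hPa: Δp = 260 hPa = 26000 Pa, q̄ = 0.00465 kg/kg → 0.00465 × 26000 / 9.8 = 12.34 mm
Layer 580–400 hPa: Δp = 180 hPa = 18000 Pa, q̄ = 0.00282 kg/kg → 0.00282 × 18000 / 9.8 = 5.18 mm
PW = 9.77 + 6.98 + 5.41 + 12.34 + 5.18 = 39.68 ≈ 39.7 mm.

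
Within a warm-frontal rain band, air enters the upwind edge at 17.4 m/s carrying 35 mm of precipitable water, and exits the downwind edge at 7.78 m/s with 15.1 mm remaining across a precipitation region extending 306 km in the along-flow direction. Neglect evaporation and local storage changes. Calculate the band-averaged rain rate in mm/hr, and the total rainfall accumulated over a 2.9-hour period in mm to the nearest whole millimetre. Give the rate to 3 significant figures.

R ≈ 5.78 mm/hr; total ≈ 17 mm

Column moisture flux per unit crosswind length is F = V × PW.
Inflow: F_in = 17.4 × 35 = 609 mm·m/s
Outflow: F_out = 7.78 × 15.1 = 117.478 mm·m/s
Steady-state rate R = (F_in − F_out)/L = (609 − 117.478) / 306000 m = 1.606e-03 mm/s.
R = 1.606e-03 × 3600 = 5.78 mm/hr.
Over 2.9 h: total = 5.78 × 2.9 = 16.762 ≈ 17 mm.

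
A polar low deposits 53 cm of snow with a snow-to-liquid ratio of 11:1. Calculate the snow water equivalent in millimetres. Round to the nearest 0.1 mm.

SWE = snow depth / ratio = 53 cm / 11 = 4.818 cm = 48.2 mm.

SWE ≈ 48.2 mm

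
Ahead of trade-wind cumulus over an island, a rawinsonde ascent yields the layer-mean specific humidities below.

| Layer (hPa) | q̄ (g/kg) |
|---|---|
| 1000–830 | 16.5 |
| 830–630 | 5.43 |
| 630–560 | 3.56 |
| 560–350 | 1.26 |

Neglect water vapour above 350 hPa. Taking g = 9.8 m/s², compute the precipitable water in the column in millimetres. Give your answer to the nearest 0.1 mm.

Precipitable water is the column-integrated vapour mass per unit area: PW = (1/g) Σ q̄ Δp, with q in kg/kg and Δp in Pa (1 kg/m² of water = 1 mm).
Layer 1000–830 hPa: Δp = 170 hPa = 17000 Pa, q̄ = 0.0165 kg/kg → 0.0165 × 17000 / 9.8 = 28.62 mm
Layer 830–630 hPa: Δp = 200 hPa = 20000 Pa, q̄ = 0.00543 kg/kg → 0.00543 × 20000 / 9.8 = 11.08 mm
Layer 630–560 hPa: Δp = 70 hPa = 7000 Pa, q̄ = 0.00356 kg/kg → 0.00356 × 7000 / 9.8 = 2.54 mm
Layer 560–350 hPa: Δp = 210 hPa = 21000 Pa, q̄ = 0.00126 kg/kg → 0.00126 × 21000 / 9.8 = 2.70 mm
PW = 28.62 + 11.08 + 2.54 + 2.70 = 44.94 ≈ 44.9 mm.

PW ≈ 44.9 mm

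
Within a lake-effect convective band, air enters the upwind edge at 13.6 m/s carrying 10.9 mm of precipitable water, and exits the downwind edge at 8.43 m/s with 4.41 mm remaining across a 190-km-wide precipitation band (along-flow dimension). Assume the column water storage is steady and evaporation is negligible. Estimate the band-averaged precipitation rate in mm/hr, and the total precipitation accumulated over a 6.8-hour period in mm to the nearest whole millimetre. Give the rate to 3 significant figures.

Column moisture flux per unit crosswind length is F = V × PW.
Inflow: F_in = 13.6 × 10.9 = 148.24 mm·m/s
Outflow: F_out = 8.43 × 4.41 = 37.1763 mm·m/s
Steady-state rate R = (F_in − F_out)/L = (148.24 − 37.1763) / 190000 m = 5.845e-04 mm/s.
R = 5.845e-04 × 3600 = 2.10 mm/hr.
Over 6.8 h: total = 2.10 × 6.8 = 14.28 ≈ 14 mm.

R ≈ 2.10 mm/hr; total ≈ 14 mm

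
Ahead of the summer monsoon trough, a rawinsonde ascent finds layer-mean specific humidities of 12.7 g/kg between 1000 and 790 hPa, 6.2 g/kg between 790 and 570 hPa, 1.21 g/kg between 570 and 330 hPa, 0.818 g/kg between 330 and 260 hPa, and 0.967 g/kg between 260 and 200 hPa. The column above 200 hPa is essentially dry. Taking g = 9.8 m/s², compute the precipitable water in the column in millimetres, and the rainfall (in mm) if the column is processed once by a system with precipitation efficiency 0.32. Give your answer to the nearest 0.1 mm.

Precipitable water is the column-integrated vapour mass per unit area: PW = (1/g) Σ q̄ Δp, with q in kg/kg and Δp in Pa (1 kg/m² of water = 1 mm).
Layer 1000–790 hPa: Δp = 210 hPa = 21000 Pa, q̄ = 0.0127 kg/kg → 0.0127 × 21000 / 9.8 = 27.21 mm
Layer 790–570 hPa: Δp = 220 hPa = 22000 Pa, q̄ = 0.0062 kg/kg → 0.0062 × 22000 / 9.8 = 13.92 mm
Layer 570–330 hPa: Δp = 240 hPa = 24000 Pa, q̄ = 0.00121 kg/kg → 0.00121 × 24000 / 9.8 = 2.96 mm
Layer 330–260 hPa: Δp = 70 hPa = 7000 Pa, q̄ = 0.000818 kg/kg → 0.000818 × 7000 / 9.8 = 0.58 mm
Layer 260–200 hPa: Δp = 60 hPa = 6000 Pa, q̄ = 0.000967 kg/kg → 0.000967 × 6000 / 9.8 = 0.59 mm
PW = 27.21 + 13.92 + 2.96 + 0.58 + 0.59 = 45.26 ≈ 45.3 mm.
Rainfall = ε × PW = 0.32 × 45.3 = 14.5 mm.

PW ≈ 45.3 mm; rainfall ≈ 14.5 mm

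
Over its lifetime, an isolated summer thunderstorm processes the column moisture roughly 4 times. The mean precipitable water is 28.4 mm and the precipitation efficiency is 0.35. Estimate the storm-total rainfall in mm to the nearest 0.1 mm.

rainfall ≈ 39.8 mm

Each cycle deposits ε × PW = 0.35 × 28.4 = 9.94 mm.
Over 4 cycles: 4 × 9.94 = 39.8 mm.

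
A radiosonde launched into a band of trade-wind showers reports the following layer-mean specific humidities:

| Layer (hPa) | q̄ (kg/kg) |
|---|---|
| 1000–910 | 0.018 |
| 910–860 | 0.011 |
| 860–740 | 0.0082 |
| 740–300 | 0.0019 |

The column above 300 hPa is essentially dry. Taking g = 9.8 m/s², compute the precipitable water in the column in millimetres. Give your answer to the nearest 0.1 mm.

Precipitable water is the column-integrated vapour mass per unit area: PW = (1/g) Σ q̄ Δp, with q in kg/kg and Δp in Pa (1 kg/m² of water = 1 mm).
Layer 1000–910 hPa: Δp = 90 hPa = 9000 Pa, q̄ = 0.018 kg/kg → 0.018 × 9000 / 9.8 = 16.53 mm
Layer 910–860 hPa: Δp = 50 hPa = 5000 Pa, q̄ = 0.011 kg/kg → 0.011 × 5000 / 9.8 = 5.61 mm
Layer 860–740 hPa: Δp = 120 hPa = 12000 Pa, q̄ = 0.0082 kg/kg → 0.0082 × 12000 / 9.8 = 10.04 mm
Layer 740–300 hPa: Δp = 440 hPa = 44000 Pa, q̄ = 0.0019 kg/kg → 0.0019 × 44000 / 9.8 = 8.53 mm
PW = 16.53 + 5.61 + 10.04 + 8.53 = 40.71 ≈ 40.7 mm.

PW ≈ 40.7 mm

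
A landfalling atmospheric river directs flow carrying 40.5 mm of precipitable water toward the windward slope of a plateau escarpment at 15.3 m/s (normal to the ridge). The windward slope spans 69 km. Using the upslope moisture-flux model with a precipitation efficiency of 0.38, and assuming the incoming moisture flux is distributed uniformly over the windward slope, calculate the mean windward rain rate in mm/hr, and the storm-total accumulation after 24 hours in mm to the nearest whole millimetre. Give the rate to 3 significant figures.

Incoming column moisture flux per unit ridge length: F = V × PW = 15.3 × 40.5 = 619.65 mm·m/s.
Spread over the 69 km slope with efficiency ε = 0.38: R = ε·F/W = 0.38 × 619.65 / 69000 m = 3.413e-03 mm/s.
R = 3.413e-03 × 3600 = 12.3 mm/hr.
Over 24 h: total = 12.3 × 24 = 295.2 ≈ 295 mm.

R ≈ 12.3 mm/hr; total ≈ 295 mm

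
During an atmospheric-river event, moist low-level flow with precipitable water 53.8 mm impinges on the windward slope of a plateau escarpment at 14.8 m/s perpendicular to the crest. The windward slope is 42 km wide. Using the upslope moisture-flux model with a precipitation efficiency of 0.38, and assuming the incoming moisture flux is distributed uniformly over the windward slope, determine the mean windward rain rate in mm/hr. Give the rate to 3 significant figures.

Incoming column moisture flux per unit ridge length: F = V × PW = 14.8 × 53.8 = 796.24 mm·m/s.
Spread over the 42 km slope with efficiency ε = 0.38: R = ε·F/W = 0.38 × 796.24 / 42000 m = 7.204e-03 mm/s.
R = 7.204e-03 × 3600 = 25.9 mm/hr.

R ≈ 25.9 mm/hr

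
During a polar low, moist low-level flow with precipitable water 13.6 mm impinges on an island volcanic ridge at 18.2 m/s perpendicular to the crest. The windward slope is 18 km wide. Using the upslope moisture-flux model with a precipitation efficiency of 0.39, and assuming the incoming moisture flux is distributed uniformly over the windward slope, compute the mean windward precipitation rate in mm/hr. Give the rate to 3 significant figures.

Incoming column moisture flux per unit ridge length: F = V × PW = 18.2 × 13.6 = 247.52 mm·m/s.
Spread over the 18 km slope with efficiency ε = 0.39: R = ε·F/W = 0.39 × 247.52 / 18000 m = 5.363e-03 mm/s.
R = 5.363e-03 × 3600 = 19.3 mm/hr.

R ≈ 19.3 mm/hr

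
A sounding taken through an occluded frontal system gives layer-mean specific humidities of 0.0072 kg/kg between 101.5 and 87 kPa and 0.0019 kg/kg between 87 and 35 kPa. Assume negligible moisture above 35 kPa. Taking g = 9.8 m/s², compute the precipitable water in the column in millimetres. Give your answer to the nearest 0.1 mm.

Precipitable water is the column-integrated vapour mass per unit area: PW = (1/g) Σ q̄ Δp, with q in kg/kg and Δp in Pa (1 kg/m² of water = 1 mm).
Layer 101.5–87 kPa: Δp = 145 hPa = 14500 Pa, q̄ = 0.0072 kg/kg → 0.0072 × 14500 / 9.8 = 10.65 mm
Layer 87–35 kPa: Δp = 520 hPa = 52000 Pa, q̄ = 0.0019 kg/kg → 0.0019 × 52000 / 9.8 = 10.08 mm
PW = 10.65 + 10.08 = 20.73 ≈ 20.7 mm.

PW ≈ 20.7 mm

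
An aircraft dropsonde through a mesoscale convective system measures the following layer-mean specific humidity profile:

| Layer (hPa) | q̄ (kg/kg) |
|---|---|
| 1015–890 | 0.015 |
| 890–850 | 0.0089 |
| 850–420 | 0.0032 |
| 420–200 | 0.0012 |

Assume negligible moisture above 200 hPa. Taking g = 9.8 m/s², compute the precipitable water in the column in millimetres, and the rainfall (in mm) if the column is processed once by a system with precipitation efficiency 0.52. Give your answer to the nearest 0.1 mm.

Precipitable water is the column-integrated vapour mass per unit area: PW = (1/g) Σ q̄ Δp, with q in kg/kg and Δp in Pa (1 kg/m² of water = 1 mm).
Layer 1015–890 hPa: Δp = 125 hPa = 12500 Pa, q̄ = 0.015 kg/kg → 0.015 × 12500 / 9.8 = 19.13 mm
Layer 890–850 hPa: Δp = 40 hPa = 4000 Pa, q̄ = 0.0089 kg/kg → 0.0089 × 4000 / 9.8 = 3.63 mm
Layer 850–420 hPa: Δp = 430 hPa = 43000 Pa, q̄ = 0.0032 kg/kg → 0.0032 × 43000 / 9.8 = 14.04 mm
Layer 420–200 hPa: Δp = 220 hPa = 22000 Pa, q̄ = 0.0012 kg/kg → 0.0012 × 22000 / 9.8 = 2.69 mm
PW = 19.13 + 3.63 + 14.04 + 2.69 = 39.49 ≈ 39.5 mm.
Rainfall = ε × PW = 0.52 × 39.5 = 20.5 mm.

PW ≈ 39.5 mm; rainfall ≈ 20.5 mm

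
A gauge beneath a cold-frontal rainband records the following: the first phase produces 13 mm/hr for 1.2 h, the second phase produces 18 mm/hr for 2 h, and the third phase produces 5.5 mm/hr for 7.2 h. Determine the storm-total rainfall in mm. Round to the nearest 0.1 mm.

total ≈ 91.2 mm

Total = Σ Rᵢ Δtᵢ = 13 × 1.2 + 18 × 2 + 5.5 × 7.2
      = 15.6 + 36 + 39.6 = 91.2 mm.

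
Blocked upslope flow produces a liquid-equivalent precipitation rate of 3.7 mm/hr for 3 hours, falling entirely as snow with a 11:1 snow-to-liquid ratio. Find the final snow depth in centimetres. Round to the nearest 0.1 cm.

snow depth ≈ 12.2 cm

Liquid-equivalent depth = 3.7 × 3 = 11.1 mm.
Snow depth = 11.1 mm × 11 = 122.1 mm = 12.2 cm.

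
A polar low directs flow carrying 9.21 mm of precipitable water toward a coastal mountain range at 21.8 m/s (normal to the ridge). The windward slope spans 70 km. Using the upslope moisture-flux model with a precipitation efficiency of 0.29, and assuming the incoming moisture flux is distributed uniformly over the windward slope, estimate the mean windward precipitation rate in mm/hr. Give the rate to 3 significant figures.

R ≈ 2.99 mm/hr

Incoming column moisture flux per unit ridge length: F = V × PW = 21.8 × 9.21 = 200.778 mm·m/s.
Spread over the 70 km slope with efficiency ε = 0.29: R = ε·F/W = 0.29 × 200.778 / 70000 m = 8.318e-04 mm/s.
R = 8.318e-04 × 3600 = 2.99 mm/hr.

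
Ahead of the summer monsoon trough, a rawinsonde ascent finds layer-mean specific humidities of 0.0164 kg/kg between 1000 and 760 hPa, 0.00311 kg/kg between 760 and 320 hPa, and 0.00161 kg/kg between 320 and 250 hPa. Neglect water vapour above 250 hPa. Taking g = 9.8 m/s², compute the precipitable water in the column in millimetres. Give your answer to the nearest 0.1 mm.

PW ≈ 55.3 mm

Precipitable water is the column-integrated vapour mass per unit area: PW = (1/g) Σ q̄ Δp, with q in kg/kg and Δp in Pa (1 kg/m² of water = 1 mm).
Layer 1000–760 hPa: Δp = 240 hPa = 24000 Pa, q̄ = 0.0164 kg/kg → 0.0164 × 24000 / 9.8 = 40.16 mm
Layer 760–320 hPa: Δp = 440 hPa = 44000 Pa, q̄ = 0.00311 kg/kg → 0.00311 × 44000 / 9.8 = 13.96 mm
Layer 320–250 hPa: Δp = 70 hPa = 7000 Pa, q̄ = 0.00161 kg/kg → 0.00161 × 7000 / 9.8 = 1.15 mm
PW = 40.16 + 13.96 + 1.15 = 55.27 ≈ 55.3 mm.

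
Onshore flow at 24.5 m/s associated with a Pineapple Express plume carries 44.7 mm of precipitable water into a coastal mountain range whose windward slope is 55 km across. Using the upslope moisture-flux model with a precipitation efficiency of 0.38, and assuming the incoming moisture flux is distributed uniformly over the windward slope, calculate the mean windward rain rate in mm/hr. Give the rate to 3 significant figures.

R ≈ 27.2 mm/hr

Incoming column moisture flux per unit ridge length: F = V × PW = 24.5 × 44.7 = 1095.15 mm·m/s.
Spread over the 55 km slope with efficiency ε = 0.38: R = ε·F/W = 0.38 × 1095.15 / 55000 m = 7.566e-03 mm/s.
R = 7.566e-03 × 3600 = 27.2 mm/hr.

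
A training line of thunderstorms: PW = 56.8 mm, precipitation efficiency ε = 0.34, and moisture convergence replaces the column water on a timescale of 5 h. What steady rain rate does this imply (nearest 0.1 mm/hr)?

Each overturning extracts ε × PW = 0.34 × 56.8 = 19.312 mm.
Rate = ε·PW / τ = 19.312 / 5 h = 3.9 mm/hr.

R ≈ 3.9 mm/hr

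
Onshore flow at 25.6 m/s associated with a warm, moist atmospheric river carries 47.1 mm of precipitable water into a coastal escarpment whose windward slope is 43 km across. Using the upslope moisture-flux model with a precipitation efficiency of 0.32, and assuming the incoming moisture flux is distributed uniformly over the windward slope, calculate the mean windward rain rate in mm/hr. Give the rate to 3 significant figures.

R ≈ 32.3 mm/hr

Incoming column moisture flux per unit ridge length: F = V × PW = 25.6 × 47.1 = 1205.76 mm·m/s.
Spread over the 43 km slope with efficiency ε = 0.32: R = ε·F/W = 0.32 × 1205.76 / 43000 m = 8.973e-03 mm/s.
R = 8.973e-03 × 3600 = 32.3 mm/hr.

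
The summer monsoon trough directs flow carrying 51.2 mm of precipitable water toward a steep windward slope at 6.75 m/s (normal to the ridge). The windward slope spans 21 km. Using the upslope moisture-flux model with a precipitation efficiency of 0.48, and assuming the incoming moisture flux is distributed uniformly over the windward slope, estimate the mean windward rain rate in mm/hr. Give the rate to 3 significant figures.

R ≈ 28.4 mm/hr

Incoming column moisture flux per unit ridge length: F = V × PW = 6.75 × 51.2 = 345.6 mm·m/s.
Spread over the 21 km slope with efficiency ε = 0.48: R = ε·F/W = 0.48 × 345.6 / 21000 m = 7.899e-03 mm/s.
R = 7.899e-03 × 3600 = 28.4 mm/hr.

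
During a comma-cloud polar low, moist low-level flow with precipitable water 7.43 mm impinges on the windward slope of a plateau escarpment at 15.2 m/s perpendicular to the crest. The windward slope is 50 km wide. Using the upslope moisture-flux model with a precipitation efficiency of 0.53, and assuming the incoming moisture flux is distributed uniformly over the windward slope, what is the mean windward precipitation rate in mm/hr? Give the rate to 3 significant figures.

Incoming column moisture flux per unit ridge length: F = V × PW = 15.2 × 7.43 = 112.936 mm·m/s.
Spread over the 50 km slope with efficiency ε = 0.53: R = ε·F/W = 0.53 × 112.936 / 50000 m = 1.197e-03 mm/s.
R = 1.197e-03 × 3600 = 4.31 mm/hr.

R ≈ 4.31 mm/hr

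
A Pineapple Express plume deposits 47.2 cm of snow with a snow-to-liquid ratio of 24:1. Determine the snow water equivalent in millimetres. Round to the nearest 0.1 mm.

SWE ≈ 19.7 mm

SWE = snow depth / ratio = 47.2 cm / 24 = 1.967 cm = 19.7 mm.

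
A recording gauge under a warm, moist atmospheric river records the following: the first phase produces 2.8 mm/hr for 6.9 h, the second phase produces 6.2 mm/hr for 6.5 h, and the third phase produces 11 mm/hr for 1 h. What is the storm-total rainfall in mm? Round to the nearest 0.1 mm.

Total = Σ Rᵢ Δtᵢ = 2.8 × 6.9 + 6.2 × 6.5 + 11 × 1
      = 19.32 + 40.3 + 11 = 70.6 mm.

total ≈ 70.6 mm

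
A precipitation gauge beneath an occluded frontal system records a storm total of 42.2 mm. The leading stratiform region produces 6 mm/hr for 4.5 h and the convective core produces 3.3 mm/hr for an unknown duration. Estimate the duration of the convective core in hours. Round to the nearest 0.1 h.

Known phases: 6 × 4.5 = 27 mm.
Remaining depth = 42.2 − 27 = 15.2 mm.
Duration = 15.2 / 3.3 = 4.6 h.

duration ≈ 4.6 h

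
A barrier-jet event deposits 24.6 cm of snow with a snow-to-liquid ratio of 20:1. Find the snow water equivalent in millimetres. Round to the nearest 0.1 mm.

SWE ≈ 12.3 mm

SWE = snow depth / ratio = 24.6 cm / 20 = 1.230 cm = 12.3 mm.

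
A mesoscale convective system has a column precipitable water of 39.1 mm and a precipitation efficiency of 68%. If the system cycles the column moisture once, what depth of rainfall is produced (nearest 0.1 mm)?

Rainfall = ε × PW = 0.68 × 39.1 = 26.6 mm.

rainfall ≈ 26.6 mm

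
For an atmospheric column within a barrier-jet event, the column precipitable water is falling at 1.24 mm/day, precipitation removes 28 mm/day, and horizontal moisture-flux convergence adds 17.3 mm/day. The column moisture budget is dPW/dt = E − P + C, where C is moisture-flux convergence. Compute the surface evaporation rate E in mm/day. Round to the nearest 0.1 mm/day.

dPW/dt = -1.24 mm/day.
E = dPW/dt + P − C = (-1.24) + 28 − (17.3) = 9.5 mm/day.

E ≈ 9.5 mm/day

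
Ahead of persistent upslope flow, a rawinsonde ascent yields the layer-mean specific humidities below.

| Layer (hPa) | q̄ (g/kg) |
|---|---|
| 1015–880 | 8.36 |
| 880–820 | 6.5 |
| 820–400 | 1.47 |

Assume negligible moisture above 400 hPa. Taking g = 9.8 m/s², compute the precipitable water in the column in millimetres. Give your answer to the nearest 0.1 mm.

Precipitable water is the column-integrated vapour mass per unit area: PW = (1/g) Σ q̄ Δp, with q in kg/kg and Δp in Pa (1 kg/m² of water = 1 mm).
Layer 1015–880 hPa: Δp = 135 hPa = 13500 Pa, q̄ = 0.00836 kg/kg → 0.00836 × 13500 / 9.8 = 11.52 mm
Layer 880–820 hPa: Δp = 60 hPa = 6000 Pa, q̄ = 0.0065 kg/kg → 0.0065 × 6000 / 9.8 = 3.98 mm
Layer 820–400 hPa: Δp = 420 hPa = 42000 Pa, q̄ = 0.00147 kg/kg → 0.00147 × 42000 / 9.8 = 6.30 mm
PW = 11.52 + 3.98 + 6.30 = 21.80 ≈ 21.8 mm.

PW ≈ 21.8 mm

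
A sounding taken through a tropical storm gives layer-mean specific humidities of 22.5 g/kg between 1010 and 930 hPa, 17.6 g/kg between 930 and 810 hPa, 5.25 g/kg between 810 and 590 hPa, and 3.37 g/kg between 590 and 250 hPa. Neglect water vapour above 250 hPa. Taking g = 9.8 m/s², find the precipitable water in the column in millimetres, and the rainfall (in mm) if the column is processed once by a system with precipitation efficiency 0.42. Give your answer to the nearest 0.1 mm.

PW ≈ 63.4 mm; rainfall ≈ 26.6 mm

Precipitable water is the column-integrated vapour mass per unit area: PW = (1/g) Σ q̄ Δp, with q in kg/kg and Δp in Pa (1 kg/m² of water = 1 mm).
Layer 1010–930 hPa: Δp = 80 hPa = 8000 Pa, q̄ = 0.0225 kg/kg → 0.0225 × 8000 / 9.8 = 18.37 mm
Layer 930–810 hPa: Δp = 120 hPa = 12000 Pa, q̄ = 0.0176 kg/kg → 0.0176 × 12000 / 9.8 = 21.55 mm
Layer 810–590 hPa: Δp = 220 hPa = 22000 Pa, q̄ = 0.00525 kg/kg → 0.00525 × 22000 / 9.8 = 11.79 mm
Layer 590–250 hPa: Δp = 340 hPa = 34000 Pa, q̄ = 0.00337 kg/kg → 0.00337 × 34000 / 9.8 = 11.69 mm
PW = 18.37 + 21.55 + 11.79 + 11.69 = 63.40 ≈ 63.4 mm.
Rainfall = ε × PW = 0.42 × 63.4 = 26.6 mm.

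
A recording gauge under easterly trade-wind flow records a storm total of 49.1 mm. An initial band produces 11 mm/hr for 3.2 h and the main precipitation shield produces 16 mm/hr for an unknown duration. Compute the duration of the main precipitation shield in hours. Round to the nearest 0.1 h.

duration ≈ 0.9 h

Known phases: 11 × 3.2 = 35.2 mm.
Remaining depth = 49.1 − 35.2 = 13.9 mm.
Duration = 13.9 / 16 = 0.9 h.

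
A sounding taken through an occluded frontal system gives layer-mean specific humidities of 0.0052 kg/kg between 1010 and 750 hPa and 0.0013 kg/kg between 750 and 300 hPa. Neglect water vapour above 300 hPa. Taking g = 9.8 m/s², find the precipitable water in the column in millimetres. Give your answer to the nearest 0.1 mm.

PW ≈ 19.8 mm

Precipitable water is the column-integrated vapour mass per unit area: PW = (1/g) Σ q̄ Δp, with q in kg/kg and Δp in Pa (1 kg/m² of water = 1 mm).
Layer 1010–750 hPa: Δp = 260 hPa = 26000 Pa, q̄ = 0.0052 kg/kg → 0.0052 × 26000 / 9.8 = 13.80 mm
Layer 750–300 hPa: Δp = 450 hPa = 45000 Pa, q̄ = 0.0013 kg/kg → 0.0013 × 45000 / 9.8 = 5.97 mm
PW = 13.80 + 5.97 = 19.77 ≈ 19.8 mm.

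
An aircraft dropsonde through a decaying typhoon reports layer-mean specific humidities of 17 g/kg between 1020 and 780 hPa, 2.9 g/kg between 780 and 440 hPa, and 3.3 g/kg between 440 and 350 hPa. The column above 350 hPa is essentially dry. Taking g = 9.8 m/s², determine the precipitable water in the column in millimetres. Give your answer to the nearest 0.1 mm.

PW ≈ 54.7 mm

Precipitable water is the column-integrated vapour mass per unit area: PW = (1/g) Σ q̄ Δp, with q in kg/kg and Δp in Pa (1 kg/m² of water = 1 mm).
Layer 1020–780 hPa: Δp = 240 hPa = 24000 Pa, q̄ = 0.017 kg/kg → 0.017 × 24000 / 9.8 = 41.63 mm
Layer 780–440 hPa: Δp = 340 hPa = 34000 Pa, q̄ = 0.0029 kg/kg → 0.0029 × 34000 / 9.8 = 10.06 mm
Layer 440–350 hPa: Δp = 90 hPa = 9000 Pa, q̄ = 0.0033 kg/kg → 0.0033 × 9000 / 9.8 = 3.03 mm
PW = 41.63 + 10.06 + 3.03 = 54.72 ≈ 54.7 mm.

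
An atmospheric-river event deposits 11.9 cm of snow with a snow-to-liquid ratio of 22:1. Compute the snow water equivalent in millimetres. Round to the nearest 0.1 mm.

SWE ≈ 5.4 mm

SWE = snow depth / ratio = 11.9 cm / 22 = 0.541 cm = 5.4 mm.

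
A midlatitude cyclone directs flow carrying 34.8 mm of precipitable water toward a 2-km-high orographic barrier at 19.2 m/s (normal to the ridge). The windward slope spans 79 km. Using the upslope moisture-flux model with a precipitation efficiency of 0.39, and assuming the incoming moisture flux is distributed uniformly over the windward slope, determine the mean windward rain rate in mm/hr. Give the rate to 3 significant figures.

R ≈ 11.9 mm/hr

Incoming column moisture flux per unit ridge length: F = V × PW = 19.2 × 34.8 = 668.16 mm·m/s.
Spread over the 79 km slope with efficiency ε = 0.39: R = ε·F/W = 0.39 × 668.16 / 79000 m = 3.299e-03 mm/s.
R = 3.299e-03 × 3600 = 11.9 mm/hr.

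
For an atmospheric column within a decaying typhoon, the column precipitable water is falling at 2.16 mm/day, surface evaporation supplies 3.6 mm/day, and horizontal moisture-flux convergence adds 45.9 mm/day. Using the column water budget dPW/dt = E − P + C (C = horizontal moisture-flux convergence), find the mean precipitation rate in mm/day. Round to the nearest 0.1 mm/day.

dPW/dt = -2.16 mm/day.
P = E + C − dPW/dt = 3.6 + (45.9) − (-2.16) = 51.7 mm/day.

P ≈ 51.7 mm/day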